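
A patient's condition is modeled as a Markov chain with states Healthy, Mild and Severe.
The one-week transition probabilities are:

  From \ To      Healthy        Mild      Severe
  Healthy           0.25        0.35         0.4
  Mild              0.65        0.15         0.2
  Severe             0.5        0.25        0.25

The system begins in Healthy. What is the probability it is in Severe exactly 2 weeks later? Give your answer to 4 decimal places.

Sum over the intermediate state after 1 week:
P = P(Healthy→Healthy)·P(Healthy→Severe) + P(Healthy→Mild)·P(Mild→Severe) + P(Healthy→Severe)·P(Severe→Severe)
  = 0.25×0.4 + 0.35×0.2 + 0.4×0.25
  = 0.1000 + 0.0700 + 0.1000 = 0.2700

0.2700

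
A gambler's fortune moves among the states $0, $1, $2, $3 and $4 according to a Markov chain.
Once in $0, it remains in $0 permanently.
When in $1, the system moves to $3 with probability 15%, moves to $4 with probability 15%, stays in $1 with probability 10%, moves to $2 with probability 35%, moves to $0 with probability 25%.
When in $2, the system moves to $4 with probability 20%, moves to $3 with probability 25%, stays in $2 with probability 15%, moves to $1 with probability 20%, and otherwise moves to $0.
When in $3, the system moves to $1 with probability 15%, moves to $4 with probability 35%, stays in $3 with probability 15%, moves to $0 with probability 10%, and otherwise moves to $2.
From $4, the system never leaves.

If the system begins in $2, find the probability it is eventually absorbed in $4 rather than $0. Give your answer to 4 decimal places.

0.5435

Let h(s) be the probability of absorption at $4 starting from transient state s. Then h($4) = 1 and h($0) = 0. By first-step analysis:
h($1) = 0.25·0 + 0.1·h($1) + 0.35·h($2) + 0.15·h($3) + 0.15·1
h($2) = 0.2·0 + 0.2·h($1) + 0.15·h($2) + 0.25·h($3) + 0.2·1
h($3) = 0.1·0 + 0.15·h($1) + 0.25·h($2) + 0.15·h($3) + 0.35·1
Solving: h($1) = 0.4876, h($2) = 0.5435, h($3) = 0.6577.
Starting from $2, the probability is 0.5435.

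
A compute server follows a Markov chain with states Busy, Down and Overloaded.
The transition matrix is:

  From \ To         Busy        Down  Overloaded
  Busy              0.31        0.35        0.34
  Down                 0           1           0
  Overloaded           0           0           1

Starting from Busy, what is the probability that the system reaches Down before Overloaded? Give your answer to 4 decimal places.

0.5072

Let h(s) be the probability of absorption at Down starting from transient state s. Then h(Down) = 1 and h(Overloaded) = 0. By first-step analysis:
h(Busy) = 0.31·h(Busy) + 0.35·1 + 0.34·0
Solving: h(Busy) = 0.5072.
Starting from Busy, the probability is 0.5072.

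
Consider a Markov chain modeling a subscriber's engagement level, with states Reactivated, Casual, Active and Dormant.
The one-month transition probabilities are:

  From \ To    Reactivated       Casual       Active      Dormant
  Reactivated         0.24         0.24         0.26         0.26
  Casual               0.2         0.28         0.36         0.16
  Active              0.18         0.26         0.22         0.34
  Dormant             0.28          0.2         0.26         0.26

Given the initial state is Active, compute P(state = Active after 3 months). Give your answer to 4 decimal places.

0.2730

Propagate the distribution vector 3 months from Active.
After 0 months: (0.0000, 0.0000, 1.0000, 0.0000)
After 1 month: (0.1800, 0.2600, 0.2200, 0.3400)
After 2 months: (0.2300, 0.2412, 0.2772, 0.2516)
After 3 months: (0.2238, 0.2451, 0.2730, 0.2581)
P(in Active after 3 months) = 0.2730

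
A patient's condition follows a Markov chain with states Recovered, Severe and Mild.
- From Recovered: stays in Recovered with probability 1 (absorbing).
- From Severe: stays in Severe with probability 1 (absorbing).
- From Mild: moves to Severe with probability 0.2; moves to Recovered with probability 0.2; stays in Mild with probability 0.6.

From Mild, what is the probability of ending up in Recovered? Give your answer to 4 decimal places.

0.5000

Let h(s) be the probability of absorption at Recovered starting from transient state s. Then h(Recovered) = 1 and h(Severe) = 0. By first-step analysis:
h(Mild) = 0.2·1 + 0.2·0 + 0.6·h(Mild)
Solving: h(Mild) = 0.5000.
Starting from Mild, the probability is 0.5000.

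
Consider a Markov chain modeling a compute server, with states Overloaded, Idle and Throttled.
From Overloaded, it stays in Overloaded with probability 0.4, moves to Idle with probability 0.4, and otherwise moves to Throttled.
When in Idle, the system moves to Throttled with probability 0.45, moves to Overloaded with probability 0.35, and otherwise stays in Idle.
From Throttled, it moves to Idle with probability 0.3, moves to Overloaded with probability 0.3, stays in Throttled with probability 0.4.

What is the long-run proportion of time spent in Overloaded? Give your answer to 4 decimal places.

0.3503

Let the stationary distribution be π with π = πP and π_1 + π_2 + π_3 = 1.
π_1 = 0.4·π_1 + 0.35·π_2 + 0.3·π_3
π_2 = 0.4·π_1 + 0.2·π_2 + 0.3·π_3
Solving with the normalization constraint gives π = (0.3503, 0.3046, 0.3452).
So the stationary probability of Overloaded is 0.3503.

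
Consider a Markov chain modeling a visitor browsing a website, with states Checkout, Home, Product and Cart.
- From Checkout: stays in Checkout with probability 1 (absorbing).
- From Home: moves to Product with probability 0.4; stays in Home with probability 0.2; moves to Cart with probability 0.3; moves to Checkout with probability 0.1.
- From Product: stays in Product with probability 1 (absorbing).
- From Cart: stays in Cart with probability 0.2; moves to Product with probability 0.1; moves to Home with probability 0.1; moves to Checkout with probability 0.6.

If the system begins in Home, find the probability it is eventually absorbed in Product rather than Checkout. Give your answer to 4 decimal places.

Let h(s) be the probability of absorption at Product starting from transient state s. Then h(Product) = 1 and h(Checkout) = 0. By first-step analysis:
h(Home) = 0.1·0 + 0.2·h(Home) + 0.4·1 + 0.3·h(Cart)
h(Cart) = 0.6·0 + 0.1·h(Home) + 0.1·1 + 0.2·h(Cart)
Solving: h(Home) = 0.5738, h(Cart) = 0.1967.
Starting from Home, the probability is 0.5738.

0.5738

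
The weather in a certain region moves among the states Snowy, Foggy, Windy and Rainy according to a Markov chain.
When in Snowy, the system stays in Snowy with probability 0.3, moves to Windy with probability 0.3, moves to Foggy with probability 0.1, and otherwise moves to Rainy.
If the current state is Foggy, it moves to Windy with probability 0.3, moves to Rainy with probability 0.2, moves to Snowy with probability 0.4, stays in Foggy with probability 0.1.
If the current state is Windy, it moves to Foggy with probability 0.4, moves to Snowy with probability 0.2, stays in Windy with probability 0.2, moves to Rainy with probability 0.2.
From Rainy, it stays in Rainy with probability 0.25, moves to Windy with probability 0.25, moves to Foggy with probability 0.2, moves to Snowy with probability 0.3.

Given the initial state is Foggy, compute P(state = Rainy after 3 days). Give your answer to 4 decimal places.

0.2405

Propagate the distribution vector 3 days from Foggy.
After 0 days: (0.0000, 1.0000, 0.0000, 0.0000)
After 1 day: (0.4000, 0.1000, 0.3000, 0.2000)
After 2 days: (0.2800, 0.2100, 0.2600, 0.2500)
After 3 days: (0.2950, 0.2030, 0.2615, 0.2405)
P(in Rainy after 3 days) = 0.2405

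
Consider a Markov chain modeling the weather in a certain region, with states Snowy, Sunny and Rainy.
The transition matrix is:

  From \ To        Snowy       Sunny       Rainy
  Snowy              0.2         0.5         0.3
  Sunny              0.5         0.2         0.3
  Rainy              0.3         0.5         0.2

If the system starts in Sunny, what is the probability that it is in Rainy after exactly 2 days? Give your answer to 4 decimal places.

0.2700

Sum over the intermediate state after 1 day:
P = P(Sunny→Snowy)·P(Snowy→Rainy) + P(Sunny→Sunny)·P(Sunny→Rainy) + P(Sunny→Rainy)·P(Rainy→Rainy)
  = 0.5×0.3 + 0.2×0.3 + 0.3×0.2
  = 0.1500 + 0.0600 + 0.0600 = 0.2700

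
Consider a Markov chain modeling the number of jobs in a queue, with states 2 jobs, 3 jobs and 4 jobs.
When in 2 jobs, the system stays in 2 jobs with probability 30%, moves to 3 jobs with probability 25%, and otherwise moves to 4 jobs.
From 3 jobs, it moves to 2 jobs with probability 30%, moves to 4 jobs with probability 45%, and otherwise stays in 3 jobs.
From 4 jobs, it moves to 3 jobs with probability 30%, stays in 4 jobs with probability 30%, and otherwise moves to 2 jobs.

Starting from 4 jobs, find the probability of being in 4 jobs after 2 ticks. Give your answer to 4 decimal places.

0.4050

Sum over the intermediate state after 1 tick:
P = P(4 jobs→2 jobs)·P(2 jobs→4 jobs) + P(4 jobs→3 jobs)·P(3 jobs→4 jobs) + P(4 jobs→4 jobs)·P(4 jobs→4 jobs)
  = 0.4×0.45 + 0.3×0.45 + 0.3×0.3
  = 0.1800 + 0.1350 + 0.0900 = 0.4050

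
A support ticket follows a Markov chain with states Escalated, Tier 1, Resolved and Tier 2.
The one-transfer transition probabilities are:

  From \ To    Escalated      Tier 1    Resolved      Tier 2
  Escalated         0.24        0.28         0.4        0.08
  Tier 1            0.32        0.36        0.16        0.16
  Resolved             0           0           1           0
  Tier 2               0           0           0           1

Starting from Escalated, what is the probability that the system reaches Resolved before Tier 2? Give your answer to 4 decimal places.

0.7581

Let h(s) be the probability of absorption at Resolved starting from transient state s. Then h(Resolved) = 1 and h(Tier 2) = 0. By first-step analysis:
h(Escalated) = 0.24·h(Escalated) + 0.28·h(Tier 1) + 0.4·1 + 0.08·0
h(Tier 1) = 0.32·h(Escalated) + 0.36·h(Tier 1) + 0.16·1 + 0.16·0
Solving: h(Escalated) = 0.7581, h(Tier 1) = 0.6290.
Starting from Escalated, the probability is 0.7581.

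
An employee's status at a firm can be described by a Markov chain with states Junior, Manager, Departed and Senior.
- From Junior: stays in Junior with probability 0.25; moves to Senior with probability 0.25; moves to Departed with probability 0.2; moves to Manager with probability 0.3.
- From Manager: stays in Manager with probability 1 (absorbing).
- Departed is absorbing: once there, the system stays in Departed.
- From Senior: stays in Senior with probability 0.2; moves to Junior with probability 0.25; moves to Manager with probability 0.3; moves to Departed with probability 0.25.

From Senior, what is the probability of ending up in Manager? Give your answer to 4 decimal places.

Let h(s) be the probability of absorption at Manager starting from transient state s. Then h(Manager) = 1 and h(Departed) = 0. By first-step analysis:
h(Junior) = 0.25·h(Junior) + 0.3·1 + 0.2·0 + 0.25·h(Senior)
h(Senior) = 0.25·h(Junior) + 0.3·1 + 0.25·0 + 0.2·h(Senior)
Solving: h(Junior) = 0.5860, h(Senior) = 0.5581.
Starting from Senior, the probability is 0.5581.

0.5581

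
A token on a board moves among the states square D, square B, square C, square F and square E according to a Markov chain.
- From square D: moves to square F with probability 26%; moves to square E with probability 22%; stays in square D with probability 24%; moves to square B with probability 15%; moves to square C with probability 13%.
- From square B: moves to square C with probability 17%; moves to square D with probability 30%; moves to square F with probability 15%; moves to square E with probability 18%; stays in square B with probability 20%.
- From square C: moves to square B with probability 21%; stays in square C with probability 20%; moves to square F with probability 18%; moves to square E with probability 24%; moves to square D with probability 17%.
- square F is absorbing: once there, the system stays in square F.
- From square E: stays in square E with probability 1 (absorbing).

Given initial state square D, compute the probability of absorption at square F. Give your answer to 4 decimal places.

0.5152

Let h(s) be the probability of absorption at square F starting from transient state s. Then h(square F) = 1 and h(square E) = 0. By first-step analysis:
h(square D) = 0.24·h(square D) + 0.15·h(square B) + 0.13·h(square C) + 0.26·1 + 0.22·0
h(square B) = 0.3·h(square D) + 0.2·h(square B) + 0.17·h(square C) + 0.15·1 + 0.18·0
h(square C) = 0.17·h(square D) + 0.21·h(square B) + 0.2·h(square C) + 0.18·1 + 0.24·0
Solving: h(square D) = 0.5152, h(square B) = 0.4785, h(square C) = 0.4601.
Starting from square D, the probability is 0.5152.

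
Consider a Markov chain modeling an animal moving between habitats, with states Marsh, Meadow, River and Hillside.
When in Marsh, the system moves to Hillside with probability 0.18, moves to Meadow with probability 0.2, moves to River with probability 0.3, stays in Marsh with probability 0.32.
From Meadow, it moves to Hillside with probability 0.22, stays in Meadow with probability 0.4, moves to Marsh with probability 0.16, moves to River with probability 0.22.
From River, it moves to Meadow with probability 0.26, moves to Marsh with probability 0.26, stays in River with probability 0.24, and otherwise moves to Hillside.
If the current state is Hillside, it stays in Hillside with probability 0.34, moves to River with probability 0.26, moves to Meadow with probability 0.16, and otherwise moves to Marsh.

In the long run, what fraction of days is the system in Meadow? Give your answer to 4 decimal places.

Let the stationary distribution be π with π = πP and π_1 + π_2 + π_3 + π_4 = 1.
π_1 = 0.32·π_1 + 0.16·π_2 + 0.26·π_3 + 0.24·π_4
π_2 = 0.2·π_1 + 0.4·π_2 + 0.26·π_3 + 0.16·π_4
π_3 = 0.3·π_1 + 0.22·π_2 + 0.24·π_3 + 0.26·π_4
Solving with the normalization constraint gives π = (0.2441, 0.2568, 0.2544, 0.2447).
So the stationary probability of Meadow is 0.2568.

0.2568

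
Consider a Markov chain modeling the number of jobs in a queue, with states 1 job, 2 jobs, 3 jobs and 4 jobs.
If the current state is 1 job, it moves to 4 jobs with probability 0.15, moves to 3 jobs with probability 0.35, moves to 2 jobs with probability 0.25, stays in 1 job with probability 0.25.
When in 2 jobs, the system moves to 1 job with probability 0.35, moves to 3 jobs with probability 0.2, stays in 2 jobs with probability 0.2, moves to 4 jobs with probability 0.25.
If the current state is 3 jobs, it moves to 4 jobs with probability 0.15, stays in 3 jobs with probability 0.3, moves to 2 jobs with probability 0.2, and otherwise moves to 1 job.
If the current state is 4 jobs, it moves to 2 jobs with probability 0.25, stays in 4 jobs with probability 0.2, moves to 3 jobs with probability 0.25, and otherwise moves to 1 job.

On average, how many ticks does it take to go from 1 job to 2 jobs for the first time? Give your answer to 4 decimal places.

4.2719

Let t(s) be the expected number of ticks to first reach 2 jobs from state s, with t(2 jobs) = 0. Conditioning on the first tick:
t(1 job) = 1 + 0.25·t(1 job) + 0.35·t(3 jobs) + 0.15·t(4 jobs)
t(3 jobs) = 1 + 0.35·t(1 job) + 0.3·t(3 jobs) + 0.15·t(4 jobs)
t(4 jobs) = 1 + 0.3·t(1 job) + 0.25·t(3 jobs) + 0.2·t(4 jobs)
Solving: t(1 job) = 4.2719, t(3 jobs) = 4.4754, t(4 jobs) = 4.2505.
Expected ticks from 1 job to 2 jobs: 4.2719.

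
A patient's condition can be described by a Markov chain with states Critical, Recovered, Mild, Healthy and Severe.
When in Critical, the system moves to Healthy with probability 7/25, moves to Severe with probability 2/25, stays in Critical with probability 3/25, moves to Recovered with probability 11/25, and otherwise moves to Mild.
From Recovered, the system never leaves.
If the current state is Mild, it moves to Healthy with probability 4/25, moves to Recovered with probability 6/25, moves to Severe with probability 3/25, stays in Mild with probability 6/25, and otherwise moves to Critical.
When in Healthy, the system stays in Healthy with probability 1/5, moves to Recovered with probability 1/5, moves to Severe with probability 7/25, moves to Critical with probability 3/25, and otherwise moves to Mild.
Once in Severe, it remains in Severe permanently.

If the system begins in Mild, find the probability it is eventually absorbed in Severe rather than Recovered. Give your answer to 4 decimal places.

0.3450

Let h(s) be the probability of absorption at Severe starting from transient state s. Then h(Severe) = 1 and h(Recovered) = 0. By first-step analysis:
h(Critical) = 0.12·h(Critical) + 0.44·0 + 0.08·h(Mild) + 0.28·h(Healthy) + 0.08·1
h(Mild) = 0.24·h(Critical) + 0.24·0 + 0.24·h(Mild) + 0.16·h(Healthy) + 0.12·1
h(Healthy) = 0.12·h(Critical) + 0.2·0 + 0.2·h(Mild) + 0.2·h(Healthy) + 0.28·1
Solving: h(Critical) = 0.2742, h(Mild) = 0.3450, h(Healthy) = 0.4774.
Starting from Mild, the probability is 0.3450.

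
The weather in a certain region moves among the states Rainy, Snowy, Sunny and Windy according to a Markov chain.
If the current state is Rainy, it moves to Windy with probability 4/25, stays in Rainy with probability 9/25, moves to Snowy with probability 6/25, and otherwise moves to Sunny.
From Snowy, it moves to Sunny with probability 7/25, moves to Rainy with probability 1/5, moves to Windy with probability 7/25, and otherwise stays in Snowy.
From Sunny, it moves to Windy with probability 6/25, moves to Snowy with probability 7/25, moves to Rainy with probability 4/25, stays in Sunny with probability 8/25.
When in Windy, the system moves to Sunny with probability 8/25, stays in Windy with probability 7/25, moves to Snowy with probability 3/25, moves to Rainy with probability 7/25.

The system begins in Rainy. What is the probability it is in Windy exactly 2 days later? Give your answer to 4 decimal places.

Propagate the distribution vector 2 days from Rainy.
After 0 days: (1.0000, 0.0000, 0.0000, 0.0000)
After 1 day: (0.3600, 0.2400, 0.2400, 0.1600)
After 2 days: (0.2608, 0.2304, 0.2816, 0.2272)
P(in Windy after 2 days) = 0.2272

0.2272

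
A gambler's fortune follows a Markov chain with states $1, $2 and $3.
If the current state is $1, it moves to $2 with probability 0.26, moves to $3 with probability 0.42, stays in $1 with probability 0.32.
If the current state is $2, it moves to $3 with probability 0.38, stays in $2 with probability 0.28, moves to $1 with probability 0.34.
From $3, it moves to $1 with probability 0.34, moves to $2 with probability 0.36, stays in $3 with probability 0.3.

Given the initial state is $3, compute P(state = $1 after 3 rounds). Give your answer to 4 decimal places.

0.3333

Propagate the distribution vector 3 rounds from $3.
After 0 rounds: (0.0000, 0.0000, 1.0000)
After 1 round: (0.3400, 0.3600, 0.3000)
After 2 rounds: (0.3332, 0.2972, 0.3696)
After 3 rounds: (0.3333, 0.3029, 0.3638)
P(in $1 after 3 rounds) = 0.3333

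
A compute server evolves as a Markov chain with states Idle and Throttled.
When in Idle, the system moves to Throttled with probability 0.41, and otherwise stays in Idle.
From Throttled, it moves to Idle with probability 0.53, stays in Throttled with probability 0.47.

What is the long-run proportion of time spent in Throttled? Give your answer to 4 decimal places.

Let the stationary distribution be π with π = πP and π_1 + π_2 = 1.
π_1 = 0.59·π_1 + 0.53·π_2
Solving with the normalization constraint gives π = (0.5638, 0.4362).
So the stationary probability of Throttled is 0.4362.

0.4362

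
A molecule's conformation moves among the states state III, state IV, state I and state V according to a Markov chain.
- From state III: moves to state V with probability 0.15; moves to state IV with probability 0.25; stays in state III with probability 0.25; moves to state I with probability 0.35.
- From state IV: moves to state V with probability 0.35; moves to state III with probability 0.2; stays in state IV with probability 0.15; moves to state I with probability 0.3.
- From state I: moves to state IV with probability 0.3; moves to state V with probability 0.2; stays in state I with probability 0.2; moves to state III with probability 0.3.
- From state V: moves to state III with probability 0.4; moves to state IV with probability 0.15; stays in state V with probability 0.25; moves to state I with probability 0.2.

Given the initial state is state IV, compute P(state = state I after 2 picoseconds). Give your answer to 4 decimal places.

0.2450

Propagate the distribution vector 2 picoseconds from state IV.
After 0 picoseconds: (0.0000, 1.0000, 0.0000, 0.0000)
After 1 picosecond: (0.2000, 0.1500, 0.3000, 0.3500)
After 2 picoseconds: (0.3100, 0.2150, 0.2450, 0.2300)
P(in state I after 2 picoseconds) = 0.2450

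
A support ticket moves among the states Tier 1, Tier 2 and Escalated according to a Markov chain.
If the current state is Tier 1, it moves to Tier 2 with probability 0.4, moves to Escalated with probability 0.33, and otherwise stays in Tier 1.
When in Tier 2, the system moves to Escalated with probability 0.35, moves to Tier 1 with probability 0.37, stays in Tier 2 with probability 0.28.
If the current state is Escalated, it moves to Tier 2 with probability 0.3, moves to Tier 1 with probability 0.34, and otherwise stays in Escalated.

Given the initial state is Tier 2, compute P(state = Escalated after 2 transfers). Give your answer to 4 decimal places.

Sum over the intermediate state after 1 transfer:
P = P(Tier 2→Tier 1)·P(Tier 1→Escalated) + P(Tier 2→Tier 2)·P(Tier 2→Escalated) + P(Tier 2→Escalated)·P(Escalated→Escalated)
  = 0.37×0.33 + 0.28×0.35 + 0.35×0.36
  = 0.1221 + 0.0980 + 0.1260 = 0.3461

0.3461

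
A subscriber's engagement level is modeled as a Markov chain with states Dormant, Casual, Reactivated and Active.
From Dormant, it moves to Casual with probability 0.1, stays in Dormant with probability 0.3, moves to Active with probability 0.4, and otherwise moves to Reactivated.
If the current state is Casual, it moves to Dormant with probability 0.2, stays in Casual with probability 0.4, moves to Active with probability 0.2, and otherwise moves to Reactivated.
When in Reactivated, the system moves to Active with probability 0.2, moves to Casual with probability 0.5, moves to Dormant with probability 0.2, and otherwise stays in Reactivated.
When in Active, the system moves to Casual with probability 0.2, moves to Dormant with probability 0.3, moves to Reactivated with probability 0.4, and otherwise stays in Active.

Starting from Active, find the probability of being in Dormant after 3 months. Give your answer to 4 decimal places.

0.2490

Propagate the distribution vector 3 months from Active.
After 0 months: (0.0000, 0.0000, 0.0000, 1.0000)
After 1 month: (0.3000, 0.2000, 0.4000, 0.1000)
After 2 months: (0.2400, 0.3300, 0.1800, 0.2500)
After 3 months: (0.2490, 0.2960, 0.2320, 0.2230)
P(in Dormant after 3 months) = 0.2490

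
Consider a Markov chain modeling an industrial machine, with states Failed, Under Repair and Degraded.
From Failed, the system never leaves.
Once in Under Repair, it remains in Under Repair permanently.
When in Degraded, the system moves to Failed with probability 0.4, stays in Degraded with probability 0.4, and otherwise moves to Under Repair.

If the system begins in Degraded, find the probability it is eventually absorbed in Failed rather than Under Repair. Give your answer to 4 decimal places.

Let h(s) be the probability of absorption at Failed starting from transient state s. Then h(Failed) = 1 and h(Under Repair) = 0. By first-step analysis:
h(Degraded) = 0.4·1 + 0.2·0 + 0.4·h(Degraded)
Solving: h(Degraded) = 0.6667.
Starting from Degraded, the probability is 0.6667.

0.6667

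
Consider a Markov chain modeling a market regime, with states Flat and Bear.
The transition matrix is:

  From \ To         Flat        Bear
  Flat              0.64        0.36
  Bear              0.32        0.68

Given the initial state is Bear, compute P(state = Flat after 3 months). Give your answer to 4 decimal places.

0.4552

Propagate the distribution vector 3 months from Bear.
After 0 months: (0.0000, 1.0000)
After 1 month: (0.3200, 0.6800)
After 2 months: (0.4224, 0.5776)
After 3 months: (0.4552, 0.5448)
P(in Flat after 3 months) = 0.4552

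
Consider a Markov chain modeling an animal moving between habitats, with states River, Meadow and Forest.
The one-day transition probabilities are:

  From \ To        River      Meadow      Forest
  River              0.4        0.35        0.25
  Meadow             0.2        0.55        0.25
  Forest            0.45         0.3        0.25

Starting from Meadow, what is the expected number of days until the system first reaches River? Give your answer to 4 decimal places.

Let t(s) be the expected number of days to first reach River from state s, with t(River) = 0. Conditioning on the first day:
t(Meadow) = 1 + 0.55·t(Meadow) + 0.25·t(Forest)
t(Forest) = 1 + 0.3·t(Meadow) + 0.25·t(Forest)
Solving: t(Meadow) = 3.8095, t(Forest) = 2.8571.
Expected days from Meadow to River: 3.8095.

3.8095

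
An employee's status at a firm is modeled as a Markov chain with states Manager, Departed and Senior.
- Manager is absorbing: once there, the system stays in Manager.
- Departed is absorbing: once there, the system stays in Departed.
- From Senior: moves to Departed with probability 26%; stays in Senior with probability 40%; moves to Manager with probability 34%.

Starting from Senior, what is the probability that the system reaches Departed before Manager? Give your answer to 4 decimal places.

0.4333

Let h(s) be the probability of absorption at Departed starting from transient state s. Then h(Departed) = 1 and h(Manager) = 0. By first-step analysis:
h(Senior) = 0.34·0 + 0.26·1 + 0.4·h(Senior)
Solving: h(Senior) = 0.4333.
Starting from Senior, the probability is 0.4333.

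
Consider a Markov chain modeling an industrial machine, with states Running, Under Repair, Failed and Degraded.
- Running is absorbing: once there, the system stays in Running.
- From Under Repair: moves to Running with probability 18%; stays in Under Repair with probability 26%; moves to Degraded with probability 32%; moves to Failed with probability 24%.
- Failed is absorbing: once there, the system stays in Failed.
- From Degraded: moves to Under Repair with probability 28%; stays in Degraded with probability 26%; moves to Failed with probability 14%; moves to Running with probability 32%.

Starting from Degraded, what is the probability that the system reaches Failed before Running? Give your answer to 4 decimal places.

Let h(s) be the probability of absorption at Failed starting from transient state s. Then h(Failed) = 1 and h(Running) = 0. By first-step analysis:
h(Under Repair) = 0.18·0 + 0.26·h(Under Repair) + 0.24·1 + 0.32·h(Degraded)
h(Degraded) = 0.32·0 + 0.28·h(Under Repair) + 0.14·1 + 0.26·h(Degraded)
Solving: h(Under Repair) = 0.4856, h(Degraded) = 0.3729.
Starting from Degraded, the probability is 0.3729.

0.3729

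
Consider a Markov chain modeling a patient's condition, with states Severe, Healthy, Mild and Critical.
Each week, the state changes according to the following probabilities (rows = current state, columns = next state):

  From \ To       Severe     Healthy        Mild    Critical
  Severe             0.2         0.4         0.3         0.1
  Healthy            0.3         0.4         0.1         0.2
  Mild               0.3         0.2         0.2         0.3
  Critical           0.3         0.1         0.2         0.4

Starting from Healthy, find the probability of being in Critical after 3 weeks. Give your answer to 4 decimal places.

Propagate the distribution vector 3 weeks from Healthy.
After 0 weeks: (0.0000, 1.0000, 0.0000, 0.0000)
After 1 week: (0.3000, 0.4000, 0.1000, 0.2000)
After 2 weeks: (0.2700, 0.3200, 0.1900, 0.2200)
After 3 weeks: (0.2730, 0.2960, 0.1950, 0.2360)
P(in Critical after 3 weeks) = 0.2360

0.2360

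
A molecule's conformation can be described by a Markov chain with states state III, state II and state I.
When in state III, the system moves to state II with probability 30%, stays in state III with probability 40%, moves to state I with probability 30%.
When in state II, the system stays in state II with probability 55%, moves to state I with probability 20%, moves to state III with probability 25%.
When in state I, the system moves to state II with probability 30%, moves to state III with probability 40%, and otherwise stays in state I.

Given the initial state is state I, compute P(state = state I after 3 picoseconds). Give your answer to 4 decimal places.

0.2625

Propagate the distribution vector 3 picoseconds from state I.
After 0 picoseconds: (0.0000, 0.0000, 1.0000)
After 1 picosecond: (0.4000, 0.3000, 0.3000)
After 2 picoseconds: (0.3550, 0.3750, 0.2700)
After 3 picoseconds: (0.3438, 0.3938, 0.2625)
P(in state I after 3 picoseconds) = 0.2625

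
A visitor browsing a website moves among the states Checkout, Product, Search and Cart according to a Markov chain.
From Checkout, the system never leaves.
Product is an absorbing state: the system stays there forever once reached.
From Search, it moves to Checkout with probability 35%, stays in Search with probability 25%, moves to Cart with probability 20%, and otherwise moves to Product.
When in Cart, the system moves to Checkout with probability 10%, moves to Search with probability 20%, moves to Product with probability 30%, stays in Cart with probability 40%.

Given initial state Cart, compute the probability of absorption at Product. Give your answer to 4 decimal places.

Let h(s) be the probability of absorption at Product starting from transient state s. Then h(Product) = 1 and h(Checkout) = 0. By first-step analysis:
h(Search) = 0.35·0 + 0.2·1 + 0.25·h(Search) + 0.2·h(Cart)
h(Cart) = 0.1·0 + 0.3·1 + 0.2·h(Search) + 0.4·h(Cart)
Solving: h(Search) = 0.4390, h(Cart) = 0.6463.
Starting from Cart, the probability is 0.6463.

0.6463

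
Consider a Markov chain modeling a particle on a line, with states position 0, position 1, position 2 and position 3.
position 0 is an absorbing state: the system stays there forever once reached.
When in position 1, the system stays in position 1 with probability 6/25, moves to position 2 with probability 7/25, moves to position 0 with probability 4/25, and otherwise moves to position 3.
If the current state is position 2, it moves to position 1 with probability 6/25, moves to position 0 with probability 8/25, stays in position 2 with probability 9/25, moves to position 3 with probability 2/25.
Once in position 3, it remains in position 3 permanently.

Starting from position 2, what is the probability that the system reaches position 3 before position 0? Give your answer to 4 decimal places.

Let h(s) be the probability of absorption at position 3 starting from transient state s. Then h(position 3) = 1 and h(position 0) = 0. By first-step analysis:
h(position 1) = 0.16·0 + 0.24·h(position 1) + 0.28·h(position 2) + 0.32·1
h(position 2) = 0.32·0 + 0.24·h(position 1) + 0.36·h(position 2) + 0.08·1
Solving: h(position 1) = 0.5420, h(position 2) = 0.3282.
Starting from position 2, the probability is 0.3282.

0.3282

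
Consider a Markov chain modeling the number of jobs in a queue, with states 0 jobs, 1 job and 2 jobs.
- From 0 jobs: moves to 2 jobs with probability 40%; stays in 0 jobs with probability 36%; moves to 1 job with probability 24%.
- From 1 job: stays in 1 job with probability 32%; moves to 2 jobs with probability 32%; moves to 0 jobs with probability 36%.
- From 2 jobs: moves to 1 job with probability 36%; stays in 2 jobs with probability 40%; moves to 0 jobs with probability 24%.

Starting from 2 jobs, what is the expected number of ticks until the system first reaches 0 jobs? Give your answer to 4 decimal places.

Let t(s) be the expected number of ticks to first reach 0 jobs from state s, with t(0 jobs) = 0. Conditioning on the first tick:
t(1 job) = 1 + 0.32·t(1 job) + 0.32·t(2 jobs)
t(2 jobs) = 1 + 0.36·t(1 job) + 0.4·t(2 jobs)
Solving: t(1 job) = 3.1421, t(2 jobs) = 3.5519.
Expected ticks from 2 jobs to 0 jobs: 3.5519.

3.5519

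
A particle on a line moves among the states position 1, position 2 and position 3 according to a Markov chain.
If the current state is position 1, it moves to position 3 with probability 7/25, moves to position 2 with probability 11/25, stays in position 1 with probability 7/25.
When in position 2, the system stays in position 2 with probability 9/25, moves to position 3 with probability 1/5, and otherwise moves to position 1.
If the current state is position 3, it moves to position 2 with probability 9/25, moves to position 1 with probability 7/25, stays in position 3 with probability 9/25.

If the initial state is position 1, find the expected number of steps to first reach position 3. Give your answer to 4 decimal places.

4.0419

Let t(s) be the expected number of steps to first reach position 3 from state s, with t(position 3) = 0. Conditioning on the first step:
t(position 1) = 1 + 0.28·t(position 1) + 0.44·t(position 2)
t(position 2) = 1 + 0.44·t(position 1) + 0.36·t(position 2)
Solving: t(position 1) = 4.0419, t(position 2) = 4.3413.
Expected steps from position 1 to position 3: 4.0419.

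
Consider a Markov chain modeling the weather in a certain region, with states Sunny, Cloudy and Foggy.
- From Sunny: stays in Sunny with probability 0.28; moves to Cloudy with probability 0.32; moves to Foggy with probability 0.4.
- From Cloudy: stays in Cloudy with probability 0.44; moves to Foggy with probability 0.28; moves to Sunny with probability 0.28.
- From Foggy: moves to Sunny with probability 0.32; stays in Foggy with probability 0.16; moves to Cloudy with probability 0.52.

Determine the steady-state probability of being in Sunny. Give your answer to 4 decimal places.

Let the stationary distribution be π with π = πP and π_1 + π_2 + π_3 = 1.
π_1 = 0.28·π_1 + 0.28·π_2 + 0.32·π_3
π_2 = 0.32·π_1 + 0.44·π_2 + 0.52·π_3
Solving with the normalization constraint gives π = (0.2912, 0.4275, 0.2812).
So the stationary probability of Sunny is 0.2912.

0.2912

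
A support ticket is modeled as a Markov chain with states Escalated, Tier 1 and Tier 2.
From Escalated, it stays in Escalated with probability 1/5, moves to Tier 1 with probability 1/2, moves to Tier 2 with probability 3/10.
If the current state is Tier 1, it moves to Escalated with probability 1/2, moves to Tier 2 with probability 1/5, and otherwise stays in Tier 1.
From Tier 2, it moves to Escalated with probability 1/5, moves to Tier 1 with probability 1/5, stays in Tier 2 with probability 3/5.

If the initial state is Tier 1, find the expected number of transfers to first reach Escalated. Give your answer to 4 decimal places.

Let t(s) be the expected number of transfers to first reach Escalated from state s, with t(Escalated) = 0. Conditioning on the first transfer:
t(Tier 1) = 1 + 0.3·t(Tier 1) + 0.2·t(Tier 2)
t(Tier 2) = 1 + 0.2·t(Tier 1) + 0.6·t(Tier 2)
Solving: t(Tier 1) = 2.5000, t(Tier 2) = 3.7500.
Expected transfers from Tier 1 to Escalated: 2.5000.

2.5000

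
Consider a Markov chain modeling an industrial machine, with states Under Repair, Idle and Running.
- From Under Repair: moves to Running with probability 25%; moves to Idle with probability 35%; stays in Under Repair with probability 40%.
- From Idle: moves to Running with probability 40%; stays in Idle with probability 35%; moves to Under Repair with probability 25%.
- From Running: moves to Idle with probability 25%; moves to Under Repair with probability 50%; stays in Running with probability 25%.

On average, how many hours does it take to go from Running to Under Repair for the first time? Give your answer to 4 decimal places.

2.3226

Let t(s) be the expected number of hours to first reach Under Repair from state s, with t(Under Repair) = 0. Conditioning on the first hour:
t(Idle) = 1 + 0.35·t(Idle) + 0.4·t(Running)
t(Running) = 1 + 0.25·t(Idle) + 0.25·t(Running)
Solving: t(Idle) = 2.9677, t(Running) = 2.3226.
Expected hours from Running to Under Repair: 2.3226.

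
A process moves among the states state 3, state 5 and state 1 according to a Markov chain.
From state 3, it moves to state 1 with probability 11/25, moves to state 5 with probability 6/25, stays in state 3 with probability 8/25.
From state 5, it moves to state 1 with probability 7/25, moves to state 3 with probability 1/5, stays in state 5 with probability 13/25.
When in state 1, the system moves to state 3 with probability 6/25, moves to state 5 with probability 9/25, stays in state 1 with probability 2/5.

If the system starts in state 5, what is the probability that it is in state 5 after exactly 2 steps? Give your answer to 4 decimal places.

0.4192

Sum over the intermediate state after 1 step:
P = P(state 5→state 3)·P(state 3→state 5) + P(state 5→state 5)·P(state 5→state 5) + P(state 5→state 1)·P(state 1→state 5)
  = 0.2×0.24 + 0.52×0.52 + 0.28×0.36
  = 0.0480 + 0.2704 + 0.1008 = 0.4192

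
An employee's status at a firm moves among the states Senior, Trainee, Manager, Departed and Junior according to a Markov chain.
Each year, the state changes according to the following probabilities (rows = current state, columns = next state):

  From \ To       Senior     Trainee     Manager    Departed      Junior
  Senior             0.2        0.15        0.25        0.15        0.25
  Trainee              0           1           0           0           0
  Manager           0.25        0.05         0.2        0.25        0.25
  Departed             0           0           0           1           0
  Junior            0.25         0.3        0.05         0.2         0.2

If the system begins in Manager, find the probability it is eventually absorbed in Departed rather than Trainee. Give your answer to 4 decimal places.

Let h(s) be the probability of absorption at Departed starting from transient state s. Then h(Departed) = 1 and h(Trainee) = 0. By first-step analysis:
h(Senior) = 0.2·h(Senior) + 0.15·0 + 0.25·h(Manager) + 0.15·1 + 0.25·h(Junior)
h(Manager) = 0.25·h(Senior) + 0.05·0 + 0.2·h(Manager) + 0.25·1 + 0.25·h(Junior)
h(Junior) = 0.25·h(Senior) + 0.3·0 + 0.05·h(Manager) + 0.2·1 + 0.2·h(Junior)
Solving: h(Senior) = 0.5212, h(Manager) = 0.6164, h(Junior) = 0.4514.
Starting from Manager, the probability is 0.6164.

0.6164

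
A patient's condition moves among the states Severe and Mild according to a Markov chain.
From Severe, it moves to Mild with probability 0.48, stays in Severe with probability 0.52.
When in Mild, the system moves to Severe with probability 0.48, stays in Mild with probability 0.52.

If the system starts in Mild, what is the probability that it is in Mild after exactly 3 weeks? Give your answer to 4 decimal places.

0.5000

Propagate the distribution vector 3 weeks from Mild.
After 0 weeks: (0.0000, 1.0000)
After 1 week: (0.4800, 0.5200)
After 2 weeks: (0.4992, 0.5008)
After 3 weeks: (0.5000, 0.5000)
P(in Mild after 3 weeks) = 0.5000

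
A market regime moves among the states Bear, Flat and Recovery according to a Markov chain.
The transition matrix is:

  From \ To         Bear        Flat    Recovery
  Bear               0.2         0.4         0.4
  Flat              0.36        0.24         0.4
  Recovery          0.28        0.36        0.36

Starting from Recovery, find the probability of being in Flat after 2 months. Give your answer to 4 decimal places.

0.3280

Sum over the intermediate state after 1 month:
P = P(Recovery→Bear)·P(Bear→Flat) + P(Recovery→Flat)·P(Flat→Flat) + P(Recovery→Recovery)·P(Recovery→Flat)
  = 0.28×0.4 + 0.36×0.24 + 0.36×0.36
  = 0.1120 + 0.0864 + 0.1296 = 0.3280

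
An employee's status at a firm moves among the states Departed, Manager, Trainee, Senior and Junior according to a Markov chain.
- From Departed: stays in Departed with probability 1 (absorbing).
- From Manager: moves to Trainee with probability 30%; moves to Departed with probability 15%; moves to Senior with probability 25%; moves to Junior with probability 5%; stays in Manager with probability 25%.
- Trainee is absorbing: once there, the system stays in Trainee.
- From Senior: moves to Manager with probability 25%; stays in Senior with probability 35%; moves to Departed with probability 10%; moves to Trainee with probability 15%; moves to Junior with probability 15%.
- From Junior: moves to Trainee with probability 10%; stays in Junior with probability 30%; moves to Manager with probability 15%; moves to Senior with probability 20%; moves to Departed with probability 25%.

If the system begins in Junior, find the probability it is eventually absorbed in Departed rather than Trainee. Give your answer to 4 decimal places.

Let h(s) be the probability of absorption at Departed starting from transient state s. Then h(Departed) = 1 and h(Trainee) = 0. By first-step analysis:
h(Manager) = 0.15·1 + 0.25·h(Manager) + 0.3·0 + 0.25·h(Senior) + 0.05·h(Junior)
h(Senior) = 0.1·1 + 0.25·h(Manager) + 0.15·0 + 0.35·h(Senior) + 0.15·h(Junior)
h(Junior) = 0.25·1 + 0.15·h(Manager) + 0.1·0 + 0.2·h(Senior) + 0.3·h(Junior)
Solving: h(Manager) = 0.3807, h(Senior) = 0.4299, h(Junior) = 0.5615.
Starting from Junior, the probability is 0.5615.

0.5615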